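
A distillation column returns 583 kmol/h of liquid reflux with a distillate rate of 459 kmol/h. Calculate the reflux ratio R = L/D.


Reflux ratio definition: R = L / D (liquid returned / distillate withdrawn)
L = 583 kmol/h, D = 459 kmol/h
R = 583 / 459 = 1.270

1.270


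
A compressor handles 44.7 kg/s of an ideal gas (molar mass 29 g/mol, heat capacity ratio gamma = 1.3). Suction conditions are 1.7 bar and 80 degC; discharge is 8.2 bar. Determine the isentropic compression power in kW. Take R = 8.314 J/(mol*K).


Isentropic work: W = m*(gamma/(gamma-1))*(R*T1/MW)*((P2/P1)^((gamma-1)/gamma) - 1)
T1 = 80 + 273.15 = 353.15 K
Pressure ratio = 8.2 / 1.7 = 4.82353
Exponent = (1.3 - 1)/1.3 = 0.230769
(P2/P1)^exp - 1 = 4.82353^0.230769 - 1 = 0.437803
W = 44.7 * 1.3 / 0.3 * 8.314 * 353.15 / 29 * 0.437803 = 8586

8586 kW


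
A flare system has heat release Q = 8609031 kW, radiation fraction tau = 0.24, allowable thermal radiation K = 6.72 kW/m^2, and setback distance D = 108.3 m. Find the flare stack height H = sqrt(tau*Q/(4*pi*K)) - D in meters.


tau*Q/(4*pi*K) = 0.24 * 8609031 / (4 * pi * 6.72) = 24467.3
sqrt(24467.3) = 156.42
H = 156.42 - 108.3 = 48.12

48.12 m


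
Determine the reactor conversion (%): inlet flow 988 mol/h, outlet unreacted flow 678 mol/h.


X = (F_in - F_out) / F_in * 100
Moles reacted = 988 - 678 = 310
X = 310 / 988 * 100
= 0.3138 * 100
= 31.38 %

31.38 %


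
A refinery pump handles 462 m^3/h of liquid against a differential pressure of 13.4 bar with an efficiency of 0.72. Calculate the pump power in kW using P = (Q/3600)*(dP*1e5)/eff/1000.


Q = 462 / 3600 = 0.128333 m^3/s
P = 0.128333 * (13.4 * 1e5) / 0.72 / 1000 = 238.8

238.8 kW


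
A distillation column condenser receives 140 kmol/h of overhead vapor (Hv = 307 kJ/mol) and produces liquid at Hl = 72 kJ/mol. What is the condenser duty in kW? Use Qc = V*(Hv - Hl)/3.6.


Qc = 140 * (307 - 72) / 3.6 = 140 * 235 / 3.6 = 9139

9139 kW


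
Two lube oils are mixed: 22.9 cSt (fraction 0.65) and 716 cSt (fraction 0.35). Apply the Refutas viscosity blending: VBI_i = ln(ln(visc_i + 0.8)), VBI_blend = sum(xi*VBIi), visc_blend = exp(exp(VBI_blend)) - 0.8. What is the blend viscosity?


Refutas method: VBN_i = 14.534*ln(ln(visc_i + 0.8)) + 10.975, blended linearly by mass fraction; since VBN is linear in VBI_i = ln(ln(visc_i + 0.8)) and the fractions sum to 1, blend VBI directly: visc = exp(exp(VBI_blend)) - 0.8
VBI_1 = ln(ln(22.9 + 0.8)) = 1.1523
VBI_2 = ln(ln(716 + 0.8)) = 1.88324
VBI_blend = 0.65 * 1.1523 + 0.35 * 1.88324 = 1.40813
visc_blend = exp(exp(1.40813)) - 0.8 = 58.84

58.84 cSt


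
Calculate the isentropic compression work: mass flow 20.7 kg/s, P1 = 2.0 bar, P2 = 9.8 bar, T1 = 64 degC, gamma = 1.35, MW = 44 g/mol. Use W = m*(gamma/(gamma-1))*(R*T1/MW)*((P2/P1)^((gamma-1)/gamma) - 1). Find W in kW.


Isentropic work: W = m*(gamma/(gamma-1))*(R*T1/MW)*((P2/P1)^((gamma-1)/gamma) - 1)
T1 = 64 + 273.15 = 337.15 K
Pressure ratio = 9.8 / 2.0 = 4.9
Exponent = (1.35 - 1)/1.35 = 0.259259
(P2/P1)^exp - 1 = 4.9^0.259259 - 1 = 0.50987
W = 20.7 * 1.35 / 0.35 * 8.314 * 337.15 / 44 * 0.50987 = 2593

2593 kW


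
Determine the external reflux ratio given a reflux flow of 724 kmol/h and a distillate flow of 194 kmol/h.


Reflux ratio definition: R = L / D (liquid returned / distillate withdrawn)
L = 724 kmol/h, D = 194 kmol/h
R = 724 / 194 = 3.732

3.732


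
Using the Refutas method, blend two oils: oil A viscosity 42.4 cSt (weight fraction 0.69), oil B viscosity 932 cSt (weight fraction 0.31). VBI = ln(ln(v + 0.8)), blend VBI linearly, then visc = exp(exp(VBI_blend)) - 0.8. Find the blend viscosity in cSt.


Refutas method: VBN_i = 14.534*ln(ln(visc_i + 0.8)) + 10.975, blended linearly by mass fraction; since VBN is linear in VBI_i = ln(ln(visc_i + 0.8)) and the fractions sum to 1, blend VBI directly: visc = exp(exp(VBI_blend)) - 0.8
VBI_1 = ln(ln(42.4 + 0.8)) = 1.32597
VBI_2 = ln(ln(932 + 0.8)) = 1.92252
VBI_blend = 0.69 * 1.32597 + 0.31 * 1.92252 = 1.5109
visc_blend = exp(exp(1.5109)) - 0.8 = 92.03

92.03 cSt


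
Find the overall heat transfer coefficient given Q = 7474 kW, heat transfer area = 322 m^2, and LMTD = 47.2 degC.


From Q = U*A*LMTD, U = Q / (A * LMTD)
U = 7474 / (322 * 47.2) = 7474 / 15198.4 = 0.4918

0.4918 kW/(m^2*K)


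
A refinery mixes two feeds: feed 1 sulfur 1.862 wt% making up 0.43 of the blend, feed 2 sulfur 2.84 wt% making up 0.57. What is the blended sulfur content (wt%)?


Linear sulfur blending: S_blend = x1*S1 + x2*S2
Contribution 1: 0.43 * 1.862 = 0.80066 wt%
Contribution 2: 0.57 * 2.84 = 1.6188 wt%
S_blend = 0.80066 + 1.6188 = 2.41946

2.41946 wt%


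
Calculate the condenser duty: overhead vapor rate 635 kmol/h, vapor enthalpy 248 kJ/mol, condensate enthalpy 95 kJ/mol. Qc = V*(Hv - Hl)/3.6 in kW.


Qc = 635 * (248 - 95) / 3.6 = 635 * 153 / 3.6 = 26990

26990 kW


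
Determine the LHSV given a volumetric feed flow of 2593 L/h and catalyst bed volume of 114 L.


LHSV = volumetric feed rate / catalyst volume
= 2593 L/h / 114 L
= 22.75 h^-1

22.75 h^-1


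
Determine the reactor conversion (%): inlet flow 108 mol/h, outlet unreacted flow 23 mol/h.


X = (F_in - F_out) / F_in * 100
Moles reacted = 108 - 23 = 85
X = 85 / 108 * 100
= 0.7870 * 100
= 78.70 %

78.70 %


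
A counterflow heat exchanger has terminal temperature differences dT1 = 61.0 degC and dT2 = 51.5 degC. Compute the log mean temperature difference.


LMTD = (dT1 - dT2) / ln(dT1/dT2)
= (61.0 - 51.5) / ln(61.0 / 51.5) = 9.5 / 0.169292 = 56.12

56.12 degC


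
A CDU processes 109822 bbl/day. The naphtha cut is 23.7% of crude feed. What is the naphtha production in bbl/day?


Crude throughput = 109822 bbl/day
Fraction yield = 23.7%
yield = throughput * fraction / 100
yield = 109822 * 23.7 / 100 = 26027.814

26027.814 bbl/day


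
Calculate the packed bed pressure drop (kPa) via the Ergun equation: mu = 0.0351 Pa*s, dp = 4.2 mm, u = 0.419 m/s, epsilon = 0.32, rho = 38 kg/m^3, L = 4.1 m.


dp = 4.2 mm = 0.0042 m
Viscous term = 150*0.0351*0.419*(1-0.32)^2 / (0.0042^2*0.32^3) = 1764740
Inertial term = 1.75*38*0.419^2*(1-0.32) / (0.0042*0.32^3) = 57684.5
dP/L = 1764740 + 57684.5 = 1822420 Pa/m
dP = 1822420 * 4.1 / 1000 = 7472 kPa

7472 kPa


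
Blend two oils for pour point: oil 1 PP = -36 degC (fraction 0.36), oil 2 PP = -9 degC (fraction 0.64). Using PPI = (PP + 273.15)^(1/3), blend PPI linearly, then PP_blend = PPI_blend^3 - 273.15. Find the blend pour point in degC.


PPI_1 = (-36 + 273.15)^(1/3) = 6.189768
PPI_2 = (-9 + 273.15)^(1/3) = 6.416283
PPI_blend = 0.36 * 6.189768 + 0.64 * 6.416283 = 6.334738
PP_blend = 6.334738^3 - 273.15 = 254.2061 - 273.15 = -18.94

-18.94 degC


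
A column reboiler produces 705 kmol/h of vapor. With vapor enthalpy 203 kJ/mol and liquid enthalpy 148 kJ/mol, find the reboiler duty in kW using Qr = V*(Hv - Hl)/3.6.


Qr = 705 * (203 - 148) / 3.6 = 705 * 55 / 3.6 = 10770

10770 kW


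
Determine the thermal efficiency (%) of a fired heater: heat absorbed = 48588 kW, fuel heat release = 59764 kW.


Furnace efficiency = Q_absorbed / Q_fuel * 100
= 48588 / 59764 * 100 = 81.30

81.30 %


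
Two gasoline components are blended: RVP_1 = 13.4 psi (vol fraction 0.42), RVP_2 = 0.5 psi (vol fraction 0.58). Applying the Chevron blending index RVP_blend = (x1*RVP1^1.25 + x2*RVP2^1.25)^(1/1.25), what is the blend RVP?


Chevron index: RVP_blend = (sum xi*RVPi^1.25)^(1/1.25)
RVP^1.25 terms: 0.42 * 13.4^1.25 + 0.58 * 0.5^1.25 = 11.0117
RVP_blend = 11.0117^(1/1.25) = 6.815

6.815 psi


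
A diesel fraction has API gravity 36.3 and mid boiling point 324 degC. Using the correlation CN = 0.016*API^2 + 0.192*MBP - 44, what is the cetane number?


CN = 0.016 * 36.3^2 + 0.192 * 324 - 44
CN = 21.08304 + 62.208 - 44 = 39.29104

39.29104


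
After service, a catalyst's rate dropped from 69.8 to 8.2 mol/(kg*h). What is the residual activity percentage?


Activity (%) = (rate_used / rate_fresh) * 100
rate_used = 8.2, rate_fresh = 69.8
= (8.2 / 69.8) * 100
= 0.1175 * 100 = 11.75

11.75 %


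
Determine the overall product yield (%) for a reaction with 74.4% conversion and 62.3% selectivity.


Overall yield = conversion (%) * selectivity (%) / 100
Conversion = 74.4%, Selectivity = 62.3%
Y = 74.4 * 62.3 / 100
= 46.3512 %

46.3512 %


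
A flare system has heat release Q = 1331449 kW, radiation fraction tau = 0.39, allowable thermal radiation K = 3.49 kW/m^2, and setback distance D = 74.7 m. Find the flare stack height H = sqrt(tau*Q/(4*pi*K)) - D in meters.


tau*Q/(4*pi*K) = 0.39 * 1331449 / (4 * pi * 3.49) = 11840.1
sqrt(11840.1) = 108.812
H = 108.812 - 74.7 = 34.11

34.11 m


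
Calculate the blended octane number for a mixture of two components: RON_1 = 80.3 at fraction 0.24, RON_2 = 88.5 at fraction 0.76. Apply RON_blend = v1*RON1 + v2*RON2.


Linear blending: RON_blend = sum(vi * RONi)
Contribution 1: 0.24 * 80.3 = 19.272
Contribution 2: 0.76 * 88.5 = 67.26
RON_blend = 19.272 + 67.26 = 86.532

86.532


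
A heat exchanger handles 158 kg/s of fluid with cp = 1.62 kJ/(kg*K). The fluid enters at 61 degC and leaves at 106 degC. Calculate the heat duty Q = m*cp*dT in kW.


Q = m_dot * cp * delta_T
delta_T = 106 - 61 = 45 K
Q = 158 * 1.62 * 45
= 255.96 * 45
= 11518.2 kW

11518.2 kW


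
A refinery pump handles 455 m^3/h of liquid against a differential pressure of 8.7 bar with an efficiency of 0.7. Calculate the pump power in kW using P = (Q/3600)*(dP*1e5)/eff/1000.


Q = 455 / 3600 = 0.126389 m^3/s
P = 0.126389 * (8.7 * 1e5) / 0.7 / 1000 = 157.1

157.1 kW


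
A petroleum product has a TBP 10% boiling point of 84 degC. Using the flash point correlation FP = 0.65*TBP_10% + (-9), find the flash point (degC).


FP = 0.65 * 84 + (-9) = 45.6

45.6 degC


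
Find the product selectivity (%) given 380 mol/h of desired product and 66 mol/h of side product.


Selectivity = desired / (desired + undesired) * 100
Total products = 380 + 66 = 446 mol/h
S = 380 / 446 * 100
= 0.8520 * 100
= 85.20 %

85.20 %


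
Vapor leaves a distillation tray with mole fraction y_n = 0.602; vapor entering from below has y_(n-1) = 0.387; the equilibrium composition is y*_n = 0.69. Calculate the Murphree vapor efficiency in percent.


Murphree vapor efficiency: EMV = (y_n - y_(n-1)) / (y*_n - y_(n-1)) * 100
EMV = (0.602 - 0.387) / (0.69 - 0.387) * 100 = 0.215 / 0.303 * 100 = 70.96

70.96 %


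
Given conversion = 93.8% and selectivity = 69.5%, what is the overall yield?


Overall yield = conversion (%) * selectivity (%) / 100
Conversion = 93.8%, Selectivity = 69.5%
Y = 93.8 * 69.5 / 100
= 65.191 %

65.191 %


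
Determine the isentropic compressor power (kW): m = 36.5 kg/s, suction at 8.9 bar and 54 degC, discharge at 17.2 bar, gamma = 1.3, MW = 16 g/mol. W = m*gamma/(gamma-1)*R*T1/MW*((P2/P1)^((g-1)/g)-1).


Isentropic work: W = m*(gamma/(gamma-1))*(R*T1/MW)*((P2/P1)^((gamma-1)/gamma) - 1)
T1 = 54 + 273.15 = 327.15 K
Pressure ratio = 17.2 / 8.9 = 1.93258
Exponent = (1.3 - 1)/1.3 = 0.230769
(P2/P1)^exp - 1 = 1.93258^0.230769 - 1 = 0.164211
W = 36.5 * 1.3 / 0.3 * 8.314 * 327.15 / 16 * 0.164211 = 4415

4415 kW


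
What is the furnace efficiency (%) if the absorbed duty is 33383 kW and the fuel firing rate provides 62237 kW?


Furnace efficiency = Q_absorbed / Q_fuel * 100
= 33383 / 62237 * 100 = 53.64

53.64 %


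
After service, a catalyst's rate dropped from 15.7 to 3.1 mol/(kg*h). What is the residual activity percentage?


Activity (%) = (rate_used / rate_fresh) * 100
rate_used = 3.1, rate_fresh = 15.7
= (3.1 / 15.7) * 100
= 0.1975 * 100 = 19.75

19.75 %


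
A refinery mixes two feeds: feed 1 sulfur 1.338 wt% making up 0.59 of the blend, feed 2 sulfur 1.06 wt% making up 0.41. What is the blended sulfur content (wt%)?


Linear sulfur blending: S_blend = x1*S1 + x2*S2
Contribution 1: 0.59 * 1.338 = 0.78942 wt%
Contribution 2: 0.41 * 1.06 = 0.4346 wt%
S_blend = 0.78942 + 0.4346 = 1.22402

1.22402 wt%


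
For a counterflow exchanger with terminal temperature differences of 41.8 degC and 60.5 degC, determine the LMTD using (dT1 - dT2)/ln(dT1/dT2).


LMTD = (dT1 - dT2) / ln(dT1/dT2)
= (41.8 - 60.5) / ln(41.8 / 60.5) = -18.7 / -0.369747 = 50.58

50.58 degC


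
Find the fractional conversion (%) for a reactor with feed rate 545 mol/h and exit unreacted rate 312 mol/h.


X = (F_in - F_out) / F_in * 100
Moles reacted = 545 - 312 = 233
X = 233 / 545 * 100
= 0.4275 * 100
= 42.75 %

42.75 %


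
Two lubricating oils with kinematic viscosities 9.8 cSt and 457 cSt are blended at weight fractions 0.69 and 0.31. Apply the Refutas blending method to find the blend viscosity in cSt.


Refutas method: VBN_i = 14.534*ln(ln(visc_i + 0.8)) + 10.975, blended linearly by mass fraction; since VBN is linear in VBI_i = ln(ln(visc_i + 0.8)) and the fractions sum to 1, blend VBI directly: visc = exp(exp(VBI_blend)) - 0.8
VBI_1 = ln(ln(9.8 + 0.8)) = 0.859023
VBI_2 = ln(ln(457 + 0.8)) = 1.81261
VBI_blend = 0.69 * 0.859023 + 0.31 * 1.81261 = 1.15463
visc_blend = exp(exp(1.15463)) - 0.8 = 23.08

23.08 cSt


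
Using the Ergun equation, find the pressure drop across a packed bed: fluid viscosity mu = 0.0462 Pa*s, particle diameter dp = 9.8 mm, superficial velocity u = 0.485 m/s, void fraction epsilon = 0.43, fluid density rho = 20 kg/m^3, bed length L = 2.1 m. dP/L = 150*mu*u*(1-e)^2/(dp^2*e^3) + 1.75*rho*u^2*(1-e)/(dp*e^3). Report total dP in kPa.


dp = 9.8 mm = 0.0098 m
Viscous term = 150*0.0462*0.485*(1-0.43)^2 / (0.0098^2*0.43^3) = 143010
Inertial term = 1.75*20*0.485^2*(1-0.43) / (0.0098*0.43^3) = 6022.75
dP/L = 143010 + 6022.75 = 149033 Pa/m
dP = 149033 * 2.1 / 1000 = 313.0 kPa

313.0 kPa


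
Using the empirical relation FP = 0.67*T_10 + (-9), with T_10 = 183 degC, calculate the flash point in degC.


FP = 0.67 * 183 + (-9) = 113.61

113.61 degC


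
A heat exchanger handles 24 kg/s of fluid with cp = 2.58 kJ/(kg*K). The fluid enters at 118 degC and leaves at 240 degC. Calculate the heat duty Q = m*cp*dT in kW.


Q = m_dot * cp * delta_T
delta_T = 240 - 118 = 122 K
Q = 24 * 2.58 * 122
= 61.92 * 122
= 7554.24 kW

7554.24 kW


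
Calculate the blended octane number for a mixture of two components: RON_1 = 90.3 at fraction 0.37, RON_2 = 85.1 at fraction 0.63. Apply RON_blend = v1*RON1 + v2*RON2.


Linear blending: RON_blend = sum(vi * RONi)
Contribution 1: 0.37 * 90.3 = 33.411
Contribution 2: 0.63 * 85.1 = 53.613
RON_blend = 33.411 + 53.613 = 87.024

87.024


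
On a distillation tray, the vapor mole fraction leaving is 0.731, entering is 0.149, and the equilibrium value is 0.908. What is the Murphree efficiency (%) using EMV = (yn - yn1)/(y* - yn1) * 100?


Murphree vapor efficiency: EMV = (y_n - y_(n-1)) / (y*_n - y_(n-1)) * 100
EMV = (0.731 - 0.149) / (0.908 - 0.149) * 100 = 0.582 / 0.759 * 100 = 76.68

76.68 %


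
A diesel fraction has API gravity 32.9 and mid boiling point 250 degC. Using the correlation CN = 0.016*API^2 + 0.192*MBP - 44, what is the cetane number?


CN = 0.016 * 32.9^2 + 0.192 * 250 - 44
CN = 17.31856 + 48 - 44 = 21.31856

21.31856


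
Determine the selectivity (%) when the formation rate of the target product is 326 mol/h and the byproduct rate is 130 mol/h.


Selectivity = desired / (desired + undesired) * 100
Total products = 326 + 130 = 456 mol/h
S = 326 / 456 * 100
= 0.7149 * 100
= 71.49 %

71.49 %


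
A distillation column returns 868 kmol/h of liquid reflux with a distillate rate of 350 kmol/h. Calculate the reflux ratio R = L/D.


Reflux ratio definition: R = L / D (liquid returned / distillate withdrawn)
L = 868 kmol/h, D = 350 kmol/h
R = 868 / 350 = 2.480

2.480


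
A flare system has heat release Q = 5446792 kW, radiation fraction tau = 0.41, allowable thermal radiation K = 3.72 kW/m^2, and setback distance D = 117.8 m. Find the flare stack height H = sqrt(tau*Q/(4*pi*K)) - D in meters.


tau*Q/(4*pi*K) = 0.41 * 5446792 / (4 * pi * 3.72) = 47771.8
sqrt(47771.8) = 218.568
H = 218.568 - 117.8 = 100.8

100.8 m


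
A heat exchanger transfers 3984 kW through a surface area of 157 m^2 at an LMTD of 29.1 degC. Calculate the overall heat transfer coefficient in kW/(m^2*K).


From Q = U*A*LMTD, U = Q / (A * LMTD)
U = 3984 / (157 * 29.1) = 3984 / 4568.7 = 0.8720

0.8720 kW/(m^2*K)


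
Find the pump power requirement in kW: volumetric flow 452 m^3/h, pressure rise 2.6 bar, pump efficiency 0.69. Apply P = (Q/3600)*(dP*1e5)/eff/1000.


Q = 452 / 3600 = 0.125556 m^3/s
P = 0.125556 * (2.6 * 1e5) / 0.69 / 1000 = 47.31

47.31 kW


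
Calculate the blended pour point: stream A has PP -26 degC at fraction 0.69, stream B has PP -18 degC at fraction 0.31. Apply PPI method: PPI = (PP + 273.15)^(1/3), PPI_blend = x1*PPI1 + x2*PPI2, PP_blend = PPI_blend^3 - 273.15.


PPI_1 = (-26 + 273.15)^(1/3) = 6.275575
PPI_2 = (-18 + 273.15)^(1/3) = 6.342569
PPI_blend = 0.69 * 6.275575 + 0.31 * 6.342569 = 6.296343
PP_blend = 6.296343^3 - 273.15 = 249.6118 - 273.15 = -23.54

-23.54 degC


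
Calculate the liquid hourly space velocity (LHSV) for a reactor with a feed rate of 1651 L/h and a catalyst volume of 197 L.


LHSV = volumetric feed rate / catalyst volume
= 1651 L/h / 197 L
= 8.381 h^-1

8.381 h^-1


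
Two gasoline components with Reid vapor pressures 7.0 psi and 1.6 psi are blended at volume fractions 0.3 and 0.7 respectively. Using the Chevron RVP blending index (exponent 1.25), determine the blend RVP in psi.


Chevron index: RVP_blend = (sum xi*RVPi^1.25)^(1/1.25)
RVP^1.25 terms: 0.3 * 7.0^1.25 + 0.7 * 1.6^1.25 = 4.67546
RVP_blend = 4.67546^(1/1.25) = 3.434

3.434 psi


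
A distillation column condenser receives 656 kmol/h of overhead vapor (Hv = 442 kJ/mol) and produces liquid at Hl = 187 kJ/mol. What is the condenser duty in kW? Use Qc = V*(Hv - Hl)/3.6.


Qc = 656 * (442 - 187) / 3.6 = 656 * 255 / 3.6 = 46470

46470 kW


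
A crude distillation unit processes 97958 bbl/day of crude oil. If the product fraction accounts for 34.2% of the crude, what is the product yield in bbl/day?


Crude throughput = 97958 bbl/day
Fraction yield = 34.2%
yield = throughput * fraction / 100
yield = 97958 * 34.2 / 100 = 33501.636

33501.636 bbl/day


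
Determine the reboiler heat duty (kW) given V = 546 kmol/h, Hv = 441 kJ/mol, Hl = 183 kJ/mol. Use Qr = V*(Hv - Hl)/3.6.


Qr = 546 * (441 - 183) / 3.6 = 546 * 258 / 3.6 = 39130

39130 kW


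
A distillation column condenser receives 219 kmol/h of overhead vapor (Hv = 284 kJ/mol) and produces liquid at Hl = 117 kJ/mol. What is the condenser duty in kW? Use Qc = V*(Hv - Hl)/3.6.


Qc = 219 * (284 - 117) / 3.6 = 219 * 167 / 3.6 = 10160

10160 kW


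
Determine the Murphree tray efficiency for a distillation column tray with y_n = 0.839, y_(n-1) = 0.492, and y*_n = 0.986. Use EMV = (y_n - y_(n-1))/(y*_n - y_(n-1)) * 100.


Murphree vapor efficiency: EMV = (y_n - y_(n-1)) / (y*_n - y_(n-1)) * 100
EMV = (0.839 - 0.492) / (0.986 - 0.492) * 100 = 0.347 / 0.494 * 100 = 70.24

70.24 %


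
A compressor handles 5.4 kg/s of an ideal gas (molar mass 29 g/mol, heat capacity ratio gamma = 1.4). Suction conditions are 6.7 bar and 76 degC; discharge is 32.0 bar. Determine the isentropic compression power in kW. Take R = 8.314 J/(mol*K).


Isentropic work: W = m*(gamma/(gamma-1))*(R*T1/MW)*((P2/P1)^((gamma-1)/gamma) - 1)
T1 = 76 + 273.15 = 349.15 K
Pressure ratio = 32.0 / 6.7 = 4.77612
Exponent = (1.4 - 1)/1.4 = 0.285714
(P2/P1)^exp - 1 = 4.77612^0.285714 - 1 = 0.563224
W = 5.4 * 1.4 / 0.4 * 8.314 * 349.15 / 29 * 0.563224 = 1066

1066 kW


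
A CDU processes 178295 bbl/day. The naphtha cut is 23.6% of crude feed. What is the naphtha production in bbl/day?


Crude throughput = 178295 bbl/day
Fraction yield = 23.6%
yield = throughput * fraction / 100
yield = 178295 * 23.6 / 100 = 42077.62

42077.62 bbl/day


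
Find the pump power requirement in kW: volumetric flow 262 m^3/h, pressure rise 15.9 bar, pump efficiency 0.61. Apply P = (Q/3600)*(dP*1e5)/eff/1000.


Q = 262 / 3600 = 0.0727778 m^3/s
P = 0.0727778 * (15.9 * 1e5) / 0.61 / 1000 = 189.7

189.7 kW


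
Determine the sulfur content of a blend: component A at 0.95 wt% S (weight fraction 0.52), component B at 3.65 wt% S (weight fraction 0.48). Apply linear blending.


Linear sulfur blending: S_blend = x1*S1 + x2*S2
Contribution 1: 0.52 * 0.95 = 0.494 wt%
Contribution 2: 0.48 * 3.65 = 1.752 wt%
S_blend = 0.494 + 1.752 = 2.246

2.246 wt%


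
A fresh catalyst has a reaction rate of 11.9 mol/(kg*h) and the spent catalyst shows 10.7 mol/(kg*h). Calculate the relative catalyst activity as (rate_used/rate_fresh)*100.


Activity (%) = (rate_used / rate_fresh) * 100
rate_used = 10.7, rate_fresh = 11.9
= (10.7 / 11.9) * 100
= 0.8992 * 100 = 89.92

89.92 %


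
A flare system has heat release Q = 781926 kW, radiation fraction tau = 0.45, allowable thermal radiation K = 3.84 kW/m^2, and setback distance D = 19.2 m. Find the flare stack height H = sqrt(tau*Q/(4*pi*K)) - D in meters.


tau*Q/(4*pi*K) = 0.45 * 781926 / (4 * pi * 3.84) = 7291.84
sqrt(7291.84) = 85.3923
H = 85.3923 - 19.2 = 66.19

66.19 m


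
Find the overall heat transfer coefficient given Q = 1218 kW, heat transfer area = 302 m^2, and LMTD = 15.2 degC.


From Q = U*A*LMTD, U = Q / (A * LMTD)
U = 1218 / (302 * 15.2) = 1218 / 4590.4 = 0.2653

0.2653 kW/(m^2*K)


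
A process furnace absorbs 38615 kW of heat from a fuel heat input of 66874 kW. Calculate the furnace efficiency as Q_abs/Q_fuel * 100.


Furnace efficiency = Q_absorbed / Q_fuel * 100
= 38615 / 66874 * 100 = 57.74

57.74 %


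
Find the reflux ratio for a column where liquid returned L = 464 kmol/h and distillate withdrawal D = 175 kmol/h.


Reflux ratio definition: R = L / D (liquid returned / distillate withdrawn)
L = 464 kmol/h, D = 175 kmol/h
R = 464 / 175 = 2.651

2.651


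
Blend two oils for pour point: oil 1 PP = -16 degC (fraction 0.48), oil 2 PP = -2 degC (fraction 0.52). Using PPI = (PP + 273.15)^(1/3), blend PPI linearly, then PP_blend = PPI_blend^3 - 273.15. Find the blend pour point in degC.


PPI_1 = (-16 + 273.15)^(1/3) = 6.359098
PPI_2 = (-2 + 273.15)^(1/3) = 6.472467
PPI_blend = 0.48 * 6.359098 + 0.52 * 6.472467 = 6.41805
PP_blend = 6.41805^3 - 273.15 = 264.3682 - 273.15 = -8.78

-8.78 degC


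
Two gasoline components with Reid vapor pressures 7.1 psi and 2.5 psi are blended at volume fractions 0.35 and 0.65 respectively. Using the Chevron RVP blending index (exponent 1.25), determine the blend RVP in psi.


Chevron index: RVP_blend = (sum xi*RVPi^1.25)^(1/1.25)
RVP^1.25 terms: 0.35 * 7.1^1.25 + 0.65 * 2.5^1.25 = 6.09973
RVP_blend = 6.09973^(1/1.25) = 4.249

4.249 psi


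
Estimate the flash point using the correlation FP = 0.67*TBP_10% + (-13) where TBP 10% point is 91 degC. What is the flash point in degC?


FP = 0.67 * 91 + (-13) = 47.97

47.97 degC


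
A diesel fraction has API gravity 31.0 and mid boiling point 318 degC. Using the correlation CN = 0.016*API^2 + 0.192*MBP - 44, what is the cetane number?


CN = 0.016 * 31.0^2 + 0.192 * 318 - 44
CN = 15.376 + 61.056 - 44 = 32.432

32.432


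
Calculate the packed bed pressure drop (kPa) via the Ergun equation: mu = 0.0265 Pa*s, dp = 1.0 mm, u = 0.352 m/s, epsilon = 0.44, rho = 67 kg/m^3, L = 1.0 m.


dp = 1.0 mm = 0.001 m
Viscous term = 150*0.0265*0.352*(1-0.44)^2 / (0.001^2*0.44^3) = 5151070
Inertial term = 1.75*67*0.352^2*(1-0.44) / (0.001*0.44^3) = 95505.5
dP/L = 5151070 + 95505.5 = 5246580 Pa/m
dP = 5246580 * 1.0 / 1000 = 5247 kPa

5247 kPa


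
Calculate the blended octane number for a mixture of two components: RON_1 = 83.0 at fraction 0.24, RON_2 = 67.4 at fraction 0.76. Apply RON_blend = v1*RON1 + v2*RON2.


Linear blending: RON_blend = sum(vi * RONi)
Contribution 1: 0.24 * 83.0 = 19.92
Contribution 2: 0.76 * 67.4 = 51.224
RON_blend = 19.92 + 51.224 = 71.144

71.144


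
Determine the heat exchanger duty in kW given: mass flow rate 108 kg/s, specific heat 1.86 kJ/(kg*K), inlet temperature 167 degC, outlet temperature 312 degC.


Q = m_dot * cp * delta_T
delta_T = 312 - 167 = 145 K
Q = 108 * 1.86 * 145
= 200.88 * 145
= 29127.6 kW

29127.6 kW


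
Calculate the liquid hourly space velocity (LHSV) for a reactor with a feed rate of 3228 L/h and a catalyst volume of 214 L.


LHSV = volumetric feed rate / catalyst volume
= 3228 L/h / 214 L
= 15.08 h^-1

15.08 h^-1


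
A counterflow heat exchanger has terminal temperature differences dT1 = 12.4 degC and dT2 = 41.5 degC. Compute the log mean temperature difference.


LMTD = (dT1 - dT2) / ln(dT1/dT2)
= (12.4 - 41.5) / ln(12.4 / 41.5) = -29.1 / -1.208 = 24.09

24.09 degC


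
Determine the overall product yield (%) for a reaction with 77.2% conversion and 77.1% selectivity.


Overall yield = conversion (%) * selectivity (%) / 100
Conversion = 77.2%, Selectivity = 77.1%
Y = 77.2 * 77.1 / 100
= 59.5212 %

59.5212 %


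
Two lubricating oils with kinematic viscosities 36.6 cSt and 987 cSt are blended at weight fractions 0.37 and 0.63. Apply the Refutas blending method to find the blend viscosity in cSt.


Refutas method: VBN_i = 14.534*ln(ln(visc_i + 0.8)) + 10.975, blended linearly by mass fraction; since VBN is linear in VBI_i = ln(ln(visc_i + 0.8)) and the fractions sum to 1, blend VBI directly: visc = exp(exp(VBI_blend)) - 0.8
VBI_1 = ln(ln(36.6 + 0.8)) = 1.28694
VBI_2 = ln(ln(987 + 0.8)) = 1.93087
VBI_blend = 0.37 * 1.28694 + 0.63 * 1.93087 = 1.69262
visc_blend = exp(exp(1.69262)) - 0.8 = 228.2

228.2 cSt


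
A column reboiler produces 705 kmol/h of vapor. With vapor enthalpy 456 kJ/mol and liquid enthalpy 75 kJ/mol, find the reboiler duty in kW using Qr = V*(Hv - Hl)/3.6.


Qr = 705 * (456 - 75) / 3.6 = 705 * 381 / 3.6 = 74610

74610 kW


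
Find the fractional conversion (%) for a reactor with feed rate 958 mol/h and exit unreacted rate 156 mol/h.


X = (F_in - F_out) / F_in * 100
Moles reacted = 958 - 156 = 802
X = 802 / 958 * 100
= 0.8372 * 100
= 83.72 %

83.72 %


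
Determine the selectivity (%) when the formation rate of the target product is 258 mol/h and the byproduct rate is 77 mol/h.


Selectivity = desired / (desired + undesired) * 100
Total products = 258 + 77 = 335 mol/h
S = 258 / 335 * 100
= 0.7701 * 100
= 77.01 %

77.01 %


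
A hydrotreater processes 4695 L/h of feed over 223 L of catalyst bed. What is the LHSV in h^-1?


LHSV = volumetric feed rate / catalyst volume
= 4695 L/h / 223 L
= 21.05 h^-1

21.05 h^-1


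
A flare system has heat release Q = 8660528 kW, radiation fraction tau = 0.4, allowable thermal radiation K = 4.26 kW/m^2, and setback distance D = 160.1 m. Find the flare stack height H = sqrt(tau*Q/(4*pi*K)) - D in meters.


tau*Q/(4*pi*K) = 0.4 * 8660528 / (4 * pi * 4.26) = 64712
sqrt(64712) = 254.386
H = 254.386 - 160.1 = 94.29

94.29 m


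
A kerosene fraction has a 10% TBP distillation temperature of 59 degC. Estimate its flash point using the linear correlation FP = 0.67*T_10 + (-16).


FP = 0.67 * 59 + (-16) = 23.53

23.53 degC


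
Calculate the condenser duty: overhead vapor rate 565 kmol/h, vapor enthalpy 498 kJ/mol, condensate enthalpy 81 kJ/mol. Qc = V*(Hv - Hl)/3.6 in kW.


Qc = 565 * (498 - 81) / 3.6 = 565 * 417 / 3.6 = 65450

65450 kW


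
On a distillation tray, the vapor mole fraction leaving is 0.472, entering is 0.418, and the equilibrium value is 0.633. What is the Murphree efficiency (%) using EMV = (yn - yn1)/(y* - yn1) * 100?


Murphree vapor efficiency: EMV = (y_n - y_(n-1)) / (y*_n - y_(n-1)) * 100
EMV = (0.472 - 0.418) / (0.633 - 0.418) * 100 = 0.054 / 0.215 * 100 = 25.12

25.12 %


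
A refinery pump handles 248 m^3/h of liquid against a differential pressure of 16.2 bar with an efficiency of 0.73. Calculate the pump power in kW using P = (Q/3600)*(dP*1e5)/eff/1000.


Q = 248 / 3600 = 0.0688889 m^3/s
P = 0.0688889 * (16.2 * 1e5) / 0.73 / 1000 = 152.9

152.9 kW


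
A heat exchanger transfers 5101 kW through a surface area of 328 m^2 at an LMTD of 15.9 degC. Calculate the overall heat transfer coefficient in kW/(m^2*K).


From Q = U*A*LMTD, U = Q / (A * LMTD)
U = 5101 / (328 * 15.9) = 5101 / 5215.2 = 0.9781

0.9781 kW/(m^2*K)


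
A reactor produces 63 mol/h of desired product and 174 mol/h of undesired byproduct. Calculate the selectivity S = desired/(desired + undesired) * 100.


Selectivity = desired / (desired + undesired) * 100
Total products = 63 + 174 = 237 mol/h
S = 63 / 237 * 100
= 0.2658 * 100
= 26.58 %

26.58 %


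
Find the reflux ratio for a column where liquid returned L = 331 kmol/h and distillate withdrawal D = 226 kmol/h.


Reflux ratio definition: R = L / D (liquid returned / distillate withdrawn)
L = 331 kmol/h, D = 226 kmol/h
R = 331 / 226 = 1.465

1.465


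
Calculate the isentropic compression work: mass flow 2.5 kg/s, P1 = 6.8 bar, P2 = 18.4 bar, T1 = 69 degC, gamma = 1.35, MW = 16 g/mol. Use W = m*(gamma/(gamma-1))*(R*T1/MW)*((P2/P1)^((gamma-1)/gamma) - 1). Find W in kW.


Isentropic work: W = m*(gamma/(gamma-1))*(R*T1/MW)*((P2/P1)^((gamma-1)/gamma) - 1)
T1 = 69 + 273.15 = 342.15 K
Pressure ratio = 18.4 / 6.8 = 2.70588
Exponent = (1.35 - 1)/1.35 = 0.259259
(P2/P1)^exp - 1 = 2.70588^0.259259 - 1 = 0.294434
W = 2.5 * 1.35 / 0.35 * 8.314 * 342.15 / 16 * 0.294434 = 504.8

504.8 kW


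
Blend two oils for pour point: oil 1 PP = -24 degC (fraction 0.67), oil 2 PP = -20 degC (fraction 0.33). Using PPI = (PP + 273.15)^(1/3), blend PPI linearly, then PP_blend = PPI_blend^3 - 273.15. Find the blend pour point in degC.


PPI_1 = (-24 + 273.15)^(1/3) = 6.292458
PPI_2 = (-20 + 273.15)^(1/3) = 6.325953
PPI_blend = 0.67 * 6.292458 + 0.33 * 6.325953 = 6.303511
PP_blend = 6.303511^3 - 273.15 = 250.4653 - 273.15 = -22.68

-22.68 degC


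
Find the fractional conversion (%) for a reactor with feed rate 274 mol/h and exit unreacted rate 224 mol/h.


X = (F_in - F_out) / F_in * 100
Moles reacted = 274 - 224 = 50
X = 50 / 274 * 100
= 0.1825 * 100
= 18.25 %

18.25 %


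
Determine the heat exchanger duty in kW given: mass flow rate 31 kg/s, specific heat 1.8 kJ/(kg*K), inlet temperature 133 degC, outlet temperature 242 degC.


Q = m_dot * cp * delta_T
delta_T = 242 - 133 = 109 K
Q = 31 * 1.8 * 109
= 55.8 * 109
= 6082.2 kW

6082.2 kW


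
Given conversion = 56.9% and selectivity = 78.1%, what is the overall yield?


Overall yield = conversion (%) * selectivity (%) / 100
Conversion = 56.9%, Selectivity = 78.1%
Y = 56.9 * 78.1 / 100
= 44.4389 %

44.4389 %


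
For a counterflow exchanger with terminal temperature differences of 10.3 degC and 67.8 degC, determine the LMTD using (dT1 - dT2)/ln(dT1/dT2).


LMTD = (dT1 - dT2) / ln(dT1/dT2)
= (10.3 - 67.8) / ln(10.3 / 67.8) = -57.5 / -1.88442 = 30.51

30.51 degC


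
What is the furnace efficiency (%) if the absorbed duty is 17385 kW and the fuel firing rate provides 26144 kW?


Furnace efficiency = Q_absorbed / Q_fuel * 100
= 17385 / 26144 * 100 = 66.50

66.50 %


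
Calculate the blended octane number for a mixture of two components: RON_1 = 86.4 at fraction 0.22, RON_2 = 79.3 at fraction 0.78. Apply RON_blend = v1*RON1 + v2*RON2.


Linear blending: RON_blend = sum(vi * RONi)
Contribution 1: 0.22 * 86.4 = 19.008
Contribution 2: 0.78 * 79.3 = 61.854
RON_blend = 19.008 + 61.854 = 80.862

80.862


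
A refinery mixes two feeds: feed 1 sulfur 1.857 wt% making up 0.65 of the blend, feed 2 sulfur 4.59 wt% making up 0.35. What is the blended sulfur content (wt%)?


Linear sulfur blending: S_blend = x1*S1 + x2*S2
Contribution 1: 0.65 * 1.857 = 1.20705 wt%
Contribution 2: 0.35 * 4.59 = 1.6065 wt%
S_blend = 1.20705 + 1.6065 = 2.81355

2.81355 wt%


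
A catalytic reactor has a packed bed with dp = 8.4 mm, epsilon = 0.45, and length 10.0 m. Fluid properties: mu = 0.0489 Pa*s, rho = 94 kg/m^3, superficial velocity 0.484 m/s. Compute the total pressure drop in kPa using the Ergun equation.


dp = 8.4 mm = 0.0084 m
Viscous term = 150*0.0489*0.484*(1-0.45)^2 / (0.0084^2*0.45^3) = 167022
Inertial term = 1.75*94*0.484^2*(1-0.45) / (0.0084*0.45^3) = 27688.7
dP/L = 167022 + 27688.7 = 194711 Pa/m
dP = 194711 * 10.0 / 1000 = 1947 kPa

1947 kPa


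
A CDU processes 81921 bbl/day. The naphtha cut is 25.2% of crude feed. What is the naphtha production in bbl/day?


Crude throughput = 81921 bbl/day
Fraction yield = 25.2%
yield = throughput * fraction / 100
yield = 81921 * 25.2 / 100 = 20644.092

20644.092 bbl/day


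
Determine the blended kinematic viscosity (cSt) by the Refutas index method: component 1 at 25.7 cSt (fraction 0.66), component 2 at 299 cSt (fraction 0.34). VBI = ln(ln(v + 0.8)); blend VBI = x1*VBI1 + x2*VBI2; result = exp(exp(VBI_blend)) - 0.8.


Refutas method: VBN_i = 14.534*ln(ln(visc_i + 0.8)) + 10.975, blended linearly by mass fraction; since VBN is linear in VBI_i = ln(ln(visc_i + 0.8)) and the fractions sum to 1, blend VBI directly: visc = exp(exp(VBI_blend)) - 0.8
VBI_1 = ln(ln(25.7 + 0.8)) = 1.18697
VBI_2 = ln(ln(299 + 0.8)) = 1.74101
VBI_blend = 0.66 * 1.18697 + 0.34 * 1.74101 = 1.37534
visc_blend = exp(exp(1.37534)) - 0.8 = 51.47

51.47 cSt


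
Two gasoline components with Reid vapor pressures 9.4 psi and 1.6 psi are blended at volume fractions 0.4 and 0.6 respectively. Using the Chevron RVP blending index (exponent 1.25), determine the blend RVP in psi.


Chevron index: RVP_blend = (sum xi*RVPi^1.25)^(1/1.25)
RVP^1.25 terms: 0.4 * 9.4^1.25 + 0.6 * 1.6^1.25 = 7.66339
RVP_blend = 7.66339^(1/1.25) = 5.100

5.100 psi


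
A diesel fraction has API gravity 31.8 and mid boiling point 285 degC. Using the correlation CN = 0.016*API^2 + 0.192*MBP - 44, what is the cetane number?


CN = 0.016 * 31.8^2 + 0.192 * 285 - 44
CN = 16.17984 + 54.72 - 44 = 26.89984

26.89984


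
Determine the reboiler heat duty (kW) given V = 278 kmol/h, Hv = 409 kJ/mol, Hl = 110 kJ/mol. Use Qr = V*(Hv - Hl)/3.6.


Qr = 278 * (409 - 110) / 3.6 = 278 * 299 / 3.6 = 23090

23090 kW


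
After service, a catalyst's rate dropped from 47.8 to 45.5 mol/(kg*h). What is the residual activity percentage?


Activity (%) = (rate_used / rate_fresh) * 100
rate_used = 45.5, rate_fresh = 47.8
= (45.5 / 47.8) * 100
= 0.9519 * 100 = 95.19

95.19 %


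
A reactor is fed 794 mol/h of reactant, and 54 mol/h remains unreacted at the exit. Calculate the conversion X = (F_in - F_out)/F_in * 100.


X = (F_in - F_out) / F_in * 100
Moles reacted = 794 - 54 = 740
X = 740 / 794 * 100
= 0.9320 * 100
= 93.20 %

93.20 %


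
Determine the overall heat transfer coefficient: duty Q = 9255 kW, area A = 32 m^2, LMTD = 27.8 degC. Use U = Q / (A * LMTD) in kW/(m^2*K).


From Q = U*A*LMTD, U = Q / (A * LMTD)
U = 9255 / (32 * 27.8) = 9255 / 889.6 = 10.40

10.40 kW/(m^2*K)


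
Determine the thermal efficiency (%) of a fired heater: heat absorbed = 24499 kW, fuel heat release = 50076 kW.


Furnace efficiency = Q_absorbed / Q_fuel * 100
= 24499 / 50076 * 100 = 48.92

48.92 %


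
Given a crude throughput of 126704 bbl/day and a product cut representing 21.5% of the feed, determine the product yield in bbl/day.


Crude throughput = 126704 bbl/day
Fraction yield = 21.5%
yield = throughput * fraction / 100
yield = 126704 * 21.5 / 100 = 27241.36

27241.36 bbl/day


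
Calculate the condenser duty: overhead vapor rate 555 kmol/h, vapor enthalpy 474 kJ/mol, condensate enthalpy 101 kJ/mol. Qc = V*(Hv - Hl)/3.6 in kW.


Qc = 555 * (474 - 101) / 3.6 = 555 * 373 / 3.6 = 57500

57500 kW


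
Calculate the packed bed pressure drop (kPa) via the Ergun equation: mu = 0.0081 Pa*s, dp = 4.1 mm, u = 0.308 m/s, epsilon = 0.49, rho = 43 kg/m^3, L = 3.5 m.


dp = 4.1 mm = 0.0041 m
Viscous term = 150*0.0081*0.308*(1-0.49)^2 / (0.0041^2*0.49^3) = 49216.6
Inertial term = 1.75*43*0.308^2*(1-0.49) / (0.0041*0.49^3) = 7547.55
dP/L = 49216.6 + 7547.55 = 56764.2 Pa/m
dP = 56764.2 * 3.5 / 1000 = 198.7 kPa

198.7 kPa


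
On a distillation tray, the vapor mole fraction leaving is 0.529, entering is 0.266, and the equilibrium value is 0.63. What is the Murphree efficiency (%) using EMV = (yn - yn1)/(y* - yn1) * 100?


Murphree vapor efficiency: EMV = (y_n - y_(n-1)) / (y*_n - y_(n-1)) * 100
EMV = (0.529 - 0.266) / (0.63 - 0.266) * 100 = 0.263 / 0.364 * 100 = 72.25

72.25 %


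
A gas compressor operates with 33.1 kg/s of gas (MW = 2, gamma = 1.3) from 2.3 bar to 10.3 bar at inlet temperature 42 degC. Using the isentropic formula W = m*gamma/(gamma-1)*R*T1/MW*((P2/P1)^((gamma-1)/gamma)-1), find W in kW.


Isentropic work: W = m*(gamma/(gamma-1))*(R*T1/MW)*((P2/P1)^((gamma-1)/gamma) - 1)
T1 = 42 + 273.15 = 315.15 K
Pressure ratio = 10.3 / 2.3 = 4.47826
Exponent = (1.3 - 1)/1.3 = 0.230769
(P2/P1)^exp - 1 = 4.47826^0.230769 - 1 = 0.41337
W = 33.1 * 1.3 / 0.3 * 8.314 * 315.15 / 2 * 0.41337 = 77680

77680 kW


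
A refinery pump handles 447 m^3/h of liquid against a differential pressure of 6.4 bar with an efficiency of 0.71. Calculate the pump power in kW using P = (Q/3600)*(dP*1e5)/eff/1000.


Q = 447 / 3600 = 0.124167 m^3/s
P = 0.124167 * (6.4 * 1e5) / 0.71 / 1000 = 111.9

111.9 kW


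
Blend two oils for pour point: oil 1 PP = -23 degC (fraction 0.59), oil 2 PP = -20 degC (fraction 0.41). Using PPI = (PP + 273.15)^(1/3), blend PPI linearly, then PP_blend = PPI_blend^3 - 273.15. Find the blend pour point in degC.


PPI_1 = (-23 + 273.15)^(1/3) = 6.300865
PPI_2 = (-20 + 273.15)^(1/3) = 6.325953
PPI_blend = 0.59 * 6.300865 + 0.41 * 6.325953 = 6.311151
PP_blend = 6.311151^3 - 273.15 = 251.3771 - 273.15 = -21.77

-21.77 degC


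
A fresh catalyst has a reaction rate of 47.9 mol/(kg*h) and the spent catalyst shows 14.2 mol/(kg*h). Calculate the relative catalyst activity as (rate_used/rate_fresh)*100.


Activity (%) = (rate_used / rate_fresh) * 100
rate_used = 14.2, rate_fresh = 47.9
= (14.2 / 47.9) * 100
= 0.2965 * 100 = 29.65

29.65 %


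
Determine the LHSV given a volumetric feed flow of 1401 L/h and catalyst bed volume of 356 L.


LHSV = volumetric feed rate / catalyst volume
= 1401 L/h / 356 L
= 3.935 h^-1

3.935 h^-1


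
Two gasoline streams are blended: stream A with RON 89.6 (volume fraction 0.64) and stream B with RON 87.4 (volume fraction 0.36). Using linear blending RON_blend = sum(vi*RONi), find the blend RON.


Linear blending: RON_blend = sum(vi * RONi)
Contribution 1: 0.64 * 89.6 = 57.344
Contribution 2: 0.36 * 87.4 = 31.464
RON_blend = 57.344 + 31.464 = 88.808

88.808


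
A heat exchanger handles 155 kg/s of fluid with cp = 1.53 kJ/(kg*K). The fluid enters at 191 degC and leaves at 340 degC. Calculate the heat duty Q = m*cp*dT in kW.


Q = m_dot * cp * delta_T
delta_T = 340 - 191 = 149 K
Q = 155 * 1.53 * 149
= 237.15 * 149
= 35335.35 kW

35335.35 kW


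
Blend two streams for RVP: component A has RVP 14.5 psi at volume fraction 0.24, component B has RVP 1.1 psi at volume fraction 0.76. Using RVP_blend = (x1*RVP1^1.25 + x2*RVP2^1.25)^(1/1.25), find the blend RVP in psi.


Chevron index: RVP_blend = (sum xi*RVPi^1.25)^(1/1.25)
RVP^1.25 terms: 0.24 * 14.5^1.25 + 0.76 * 1.1^1.25 = 7.64696
RVP_blend = 7.64696^(1/1.25) = 5.091

5.091 psi


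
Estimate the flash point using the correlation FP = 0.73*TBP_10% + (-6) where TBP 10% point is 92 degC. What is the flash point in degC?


FP = 0.73 * 92 + (-6) = 61.16

61.16 degC


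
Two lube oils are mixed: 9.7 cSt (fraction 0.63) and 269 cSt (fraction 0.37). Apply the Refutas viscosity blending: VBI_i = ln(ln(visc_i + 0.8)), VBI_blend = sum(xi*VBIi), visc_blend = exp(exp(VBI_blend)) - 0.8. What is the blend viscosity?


Refutas method: VBN_i = 14.534*ln(ln(visc_i + 0.8)) + 10.975, blended linearly by mass fraction; since VBN is linear in VBI_i = ln(ln(visc_i + 0.8)) and the fractions sum to 1, blend VBI directly: visc = exp(exp(VBI_blend)) - 0.8
VBI_1 = ln(ln(9.7 + 0.8)) = 0.855
VBI_2 = ln(ln(269 + 0.8)) = 1.72235
VBI_blend = 0.63 * 0.855 + 0.37 * 1.72235 = 1.17592
visc_blend = exp(exp(1.17592)) - 0.8 = 24.76

24.76 cSt
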